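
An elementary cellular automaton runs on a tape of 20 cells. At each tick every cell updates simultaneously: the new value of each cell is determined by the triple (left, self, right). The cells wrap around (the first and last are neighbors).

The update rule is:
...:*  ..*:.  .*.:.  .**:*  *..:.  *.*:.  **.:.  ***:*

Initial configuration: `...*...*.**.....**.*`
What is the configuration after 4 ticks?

...*...*.*.....*....

tick 1: .*...*...*..***.*...
tick 2: ...*...*....**....**
tick 3: .*...*...**.*..**.*.
tick 4: ...*...*.*.....*....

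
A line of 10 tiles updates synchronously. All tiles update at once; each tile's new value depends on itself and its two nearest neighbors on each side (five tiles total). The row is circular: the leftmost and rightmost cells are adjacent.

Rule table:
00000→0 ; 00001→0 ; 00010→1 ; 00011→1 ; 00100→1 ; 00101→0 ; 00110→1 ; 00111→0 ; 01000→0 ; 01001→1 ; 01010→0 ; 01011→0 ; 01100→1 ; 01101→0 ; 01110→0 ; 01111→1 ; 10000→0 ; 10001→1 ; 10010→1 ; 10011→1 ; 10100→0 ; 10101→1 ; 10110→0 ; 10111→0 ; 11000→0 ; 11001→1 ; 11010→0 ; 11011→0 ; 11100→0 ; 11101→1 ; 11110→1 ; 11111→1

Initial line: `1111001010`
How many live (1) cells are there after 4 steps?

0110110010
1100011111
1001101111
0111000111
count of 1: 6

6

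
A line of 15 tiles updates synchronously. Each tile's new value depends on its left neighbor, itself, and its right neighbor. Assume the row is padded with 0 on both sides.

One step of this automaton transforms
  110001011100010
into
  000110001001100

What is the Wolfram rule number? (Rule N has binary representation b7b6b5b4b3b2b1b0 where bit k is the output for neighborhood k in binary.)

131

position 8: 111 → 1  (bit 7 = 1)
position 1: 110 → 0  (bit 6 = 0)
position 6: 101 → 0  (bit 5 = 0)
position 2: 100 → 0  (bit 4 = 0)
position 0: 011 → 0  (bit 3 = 0)
position 5: 010 → 0  (bit 2 = 0)
position 4: 001 → 1  (bit 1 = 1)
position 3: 000 → 1  (bit 0 = 1)
bits b7..b0 = 10000011 = 131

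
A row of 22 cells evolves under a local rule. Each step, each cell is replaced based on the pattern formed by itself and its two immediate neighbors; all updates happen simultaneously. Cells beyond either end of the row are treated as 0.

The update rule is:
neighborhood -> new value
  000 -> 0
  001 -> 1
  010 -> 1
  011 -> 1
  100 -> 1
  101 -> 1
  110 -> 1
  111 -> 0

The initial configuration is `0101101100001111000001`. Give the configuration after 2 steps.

step 1: 1111111110011001100011
step 2: 1000000011111111110111

1000000011111111110111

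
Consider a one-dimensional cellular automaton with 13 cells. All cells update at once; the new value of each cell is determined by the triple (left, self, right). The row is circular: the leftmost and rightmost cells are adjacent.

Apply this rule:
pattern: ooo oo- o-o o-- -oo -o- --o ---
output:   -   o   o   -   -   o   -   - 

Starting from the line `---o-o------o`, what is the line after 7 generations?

-----o------o

---ooo------o
-----o------o
-----o------o  (fixed point — unchanged through generation 7)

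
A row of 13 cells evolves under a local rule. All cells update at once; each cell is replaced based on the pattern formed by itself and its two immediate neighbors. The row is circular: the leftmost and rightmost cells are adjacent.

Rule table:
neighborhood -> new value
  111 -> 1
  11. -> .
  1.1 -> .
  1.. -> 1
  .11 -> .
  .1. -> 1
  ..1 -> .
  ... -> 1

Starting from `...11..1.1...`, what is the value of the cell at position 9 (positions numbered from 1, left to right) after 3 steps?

11...1.1.1111
1.11.1.1..111
.....1.11..11
position 9 holds 1

1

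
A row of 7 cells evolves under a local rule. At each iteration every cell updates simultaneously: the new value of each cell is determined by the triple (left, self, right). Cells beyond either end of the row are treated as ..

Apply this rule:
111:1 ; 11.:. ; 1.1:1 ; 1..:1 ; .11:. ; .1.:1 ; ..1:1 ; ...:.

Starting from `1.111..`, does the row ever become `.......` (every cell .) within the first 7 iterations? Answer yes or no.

no

11.1.1.
..11111
.1.111.
111.1.1
.1.1111
111.11.
.1.1..1
iteration 7 is .1.1..1, still not uniform .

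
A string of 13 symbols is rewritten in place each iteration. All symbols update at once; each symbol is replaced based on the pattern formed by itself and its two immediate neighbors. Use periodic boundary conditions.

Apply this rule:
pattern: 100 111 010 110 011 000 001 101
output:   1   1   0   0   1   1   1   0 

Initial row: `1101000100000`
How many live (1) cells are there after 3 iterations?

10

iteration 1: 1000111011111
iteration 2: 0111110011111
iteration 3: 0111101111110
count of 1: 10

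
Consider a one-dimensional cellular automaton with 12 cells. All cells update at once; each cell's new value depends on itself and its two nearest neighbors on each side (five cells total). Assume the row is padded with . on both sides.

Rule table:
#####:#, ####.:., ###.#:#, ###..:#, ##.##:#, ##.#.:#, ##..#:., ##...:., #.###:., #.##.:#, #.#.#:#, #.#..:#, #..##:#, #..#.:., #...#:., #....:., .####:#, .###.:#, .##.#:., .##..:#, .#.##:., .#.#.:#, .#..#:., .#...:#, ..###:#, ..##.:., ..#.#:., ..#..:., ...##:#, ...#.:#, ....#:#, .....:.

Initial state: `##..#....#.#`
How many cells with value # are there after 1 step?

6

step 1: .#...#.##.##
count of #: 6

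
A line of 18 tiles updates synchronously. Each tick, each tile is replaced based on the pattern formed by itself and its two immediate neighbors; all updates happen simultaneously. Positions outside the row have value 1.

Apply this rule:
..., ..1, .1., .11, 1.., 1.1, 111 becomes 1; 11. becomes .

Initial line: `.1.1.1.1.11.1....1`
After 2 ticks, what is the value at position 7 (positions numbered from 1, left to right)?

1

tick 1: 1111111111.1111111
tick 2: 111111111.11111111
position 7 holds 1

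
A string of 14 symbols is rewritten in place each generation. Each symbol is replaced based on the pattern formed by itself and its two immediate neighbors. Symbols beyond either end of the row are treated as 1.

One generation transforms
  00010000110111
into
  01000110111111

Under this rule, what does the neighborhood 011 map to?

1

At position 8 the neighborhood is 011; the next row has 1 there.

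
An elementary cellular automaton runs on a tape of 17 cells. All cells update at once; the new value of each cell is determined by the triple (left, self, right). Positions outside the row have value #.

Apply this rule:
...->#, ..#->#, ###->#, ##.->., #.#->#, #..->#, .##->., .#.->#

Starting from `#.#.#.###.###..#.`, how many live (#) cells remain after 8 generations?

15

.#####.#.#.#.####
#.###.#######.###
.#.#.#.#####.#.##
#######.###.###.#
######.#.#.#.#.#.
#####.###########
####.#.##########
###.###.#########
count of #: 15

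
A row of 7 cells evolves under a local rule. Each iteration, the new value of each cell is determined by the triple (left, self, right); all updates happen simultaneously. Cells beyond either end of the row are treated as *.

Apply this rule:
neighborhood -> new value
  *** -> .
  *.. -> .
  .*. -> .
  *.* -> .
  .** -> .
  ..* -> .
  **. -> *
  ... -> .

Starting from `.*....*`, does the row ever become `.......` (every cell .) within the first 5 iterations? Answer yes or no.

.......
all cells are . at iteration 1

yes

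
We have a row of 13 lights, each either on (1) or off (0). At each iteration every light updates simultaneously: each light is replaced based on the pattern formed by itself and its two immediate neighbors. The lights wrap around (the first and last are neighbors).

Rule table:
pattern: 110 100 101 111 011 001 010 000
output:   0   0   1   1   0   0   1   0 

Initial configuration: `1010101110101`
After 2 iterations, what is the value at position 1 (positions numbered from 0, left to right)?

0111110101110
0011101110100
position 1 holds 0

0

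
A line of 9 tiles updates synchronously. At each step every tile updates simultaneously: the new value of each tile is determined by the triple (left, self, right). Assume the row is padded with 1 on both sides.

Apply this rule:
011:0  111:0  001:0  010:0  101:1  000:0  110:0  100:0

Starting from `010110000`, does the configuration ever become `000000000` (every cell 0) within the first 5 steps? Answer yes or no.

step 1: 101000000
step 2: 010000000
step 3: 100000000
step 4: 000000000
all cells are 0 at step 4

yes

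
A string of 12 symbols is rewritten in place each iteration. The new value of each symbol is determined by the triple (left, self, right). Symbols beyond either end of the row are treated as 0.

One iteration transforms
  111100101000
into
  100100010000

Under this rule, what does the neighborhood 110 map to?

At position 3 the neighborhood is 110; the next row has 1 there.

1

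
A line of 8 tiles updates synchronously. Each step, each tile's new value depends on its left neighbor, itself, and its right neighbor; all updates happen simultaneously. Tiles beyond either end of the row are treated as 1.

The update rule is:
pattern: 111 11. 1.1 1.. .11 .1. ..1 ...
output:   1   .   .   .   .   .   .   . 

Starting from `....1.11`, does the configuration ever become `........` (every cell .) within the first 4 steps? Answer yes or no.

.......1
........
all cells are . at step 2

yes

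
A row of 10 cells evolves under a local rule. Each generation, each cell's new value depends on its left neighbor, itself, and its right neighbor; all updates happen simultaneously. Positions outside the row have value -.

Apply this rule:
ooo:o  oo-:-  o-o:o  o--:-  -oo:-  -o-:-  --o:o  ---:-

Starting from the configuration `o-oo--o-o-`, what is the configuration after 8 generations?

o---------

-o---o-o--
o---o-o---
---o-o----
--o-o-----
-o-o------
o-o-------
-o--------
o---------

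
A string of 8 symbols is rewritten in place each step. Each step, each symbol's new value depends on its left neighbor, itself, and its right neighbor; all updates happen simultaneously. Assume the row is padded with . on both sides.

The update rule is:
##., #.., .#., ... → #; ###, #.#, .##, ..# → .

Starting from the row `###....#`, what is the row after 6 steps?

..####.#
#....#.#
####.#.#
...#.#.#
##.#.#.#
.#.#.#.#

.#.#.#.#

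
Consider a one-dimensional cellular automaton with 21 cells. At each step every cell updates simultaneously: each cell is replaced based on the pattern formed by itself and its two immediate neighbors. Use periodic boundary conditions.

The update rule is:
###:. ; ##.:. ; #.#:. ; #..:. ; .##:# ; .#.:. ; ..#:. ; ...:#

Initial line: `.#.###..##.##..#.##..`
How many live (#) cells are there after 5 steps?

...#....#..#.....#..#
.#...##......###.....
...#.#..####.#...####
.#......#......#.#...
...####...####.....##
count of #: 10

10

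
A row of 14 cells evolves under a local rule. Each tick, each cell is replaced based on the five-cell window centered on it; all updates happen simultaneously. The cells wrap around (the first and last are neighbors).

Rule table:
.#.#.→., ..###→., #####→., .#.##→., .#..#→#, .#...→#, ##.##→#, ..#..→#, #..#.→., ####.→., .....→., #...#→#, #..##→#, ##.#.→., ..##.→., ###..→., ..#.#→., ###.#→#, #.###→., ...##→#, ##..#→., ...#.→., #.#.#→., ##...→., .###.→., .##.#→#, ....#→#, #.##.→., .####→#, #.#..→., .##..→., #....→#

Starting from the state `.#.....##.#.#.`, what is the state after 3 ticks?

.##.#..##....#

.###.##.#....#
...##.#..###..
.##.#..##....#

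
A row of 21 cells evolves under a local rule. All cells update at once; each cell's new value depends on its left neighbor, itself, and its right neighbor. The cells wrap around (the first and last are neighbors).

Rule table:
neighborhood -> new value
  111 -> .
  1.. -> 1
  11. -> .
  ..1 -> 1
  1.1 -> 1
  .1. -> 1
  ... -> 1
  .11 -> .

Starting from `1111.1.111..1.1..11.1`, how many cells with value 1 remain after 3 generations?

10

....111...1111111..1.
1111...111.......1111
....111...1111111....
count of 1: 10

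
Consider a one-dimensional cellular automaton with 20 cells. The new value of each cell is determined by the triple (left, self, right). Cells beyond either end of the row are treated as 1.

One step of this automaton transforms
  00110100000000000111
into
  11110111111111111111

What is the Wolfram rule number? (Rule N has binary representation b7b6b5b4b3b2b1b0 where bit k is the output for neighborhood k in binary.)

position 18: 111 → 1  (bit 7 = 1)
position 3: 110 → 1  (bit 6 = 1)
position 4: 101 → 0  (bit 5 = 0)
position 0: 100 → 1  (bit 4 = 1)
position 2: 011 → 1  (bit 3 = 1)
position 5: 010 → 1  (bit 2 = 1)
position 1: 001 → 1  (bit 1 = 1)
position 7: 000 → 1  (bit 0 = 1)
bits b7..b0 = 11011111 = 223

223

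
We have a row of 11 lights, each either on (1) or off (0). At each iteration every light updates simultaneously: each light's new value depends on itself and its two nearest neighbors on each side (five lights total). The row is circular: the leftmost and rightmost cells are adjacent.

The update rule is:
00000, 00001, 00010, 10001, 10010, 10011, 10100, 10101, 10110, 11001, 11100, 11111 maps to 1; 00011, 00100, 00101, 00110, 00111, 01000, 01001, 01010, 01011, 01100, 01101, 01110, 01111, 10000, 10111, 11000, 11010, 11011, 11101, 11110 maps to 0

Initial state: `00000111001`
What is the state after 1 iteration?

00110001110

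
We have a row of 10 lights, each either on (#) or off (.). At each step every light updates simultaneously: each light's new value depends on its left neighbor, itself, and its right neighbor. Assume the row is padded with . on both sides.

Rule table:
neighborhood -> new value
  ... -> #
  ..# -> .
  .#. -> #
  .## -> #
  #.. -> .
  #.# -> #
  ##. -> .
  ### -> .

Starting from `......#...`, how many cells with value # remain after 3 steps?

#####.#.##
#....####.
#.##.#....
count of #: 4

4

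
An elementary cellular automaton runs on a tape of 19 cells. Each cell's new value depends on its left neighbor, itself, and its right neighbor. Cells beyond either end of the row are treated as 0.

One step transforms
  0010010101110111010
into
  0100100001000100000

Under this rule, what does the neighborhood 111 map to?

At position 10 the neighborhood is 111; the next row has 0 there.

0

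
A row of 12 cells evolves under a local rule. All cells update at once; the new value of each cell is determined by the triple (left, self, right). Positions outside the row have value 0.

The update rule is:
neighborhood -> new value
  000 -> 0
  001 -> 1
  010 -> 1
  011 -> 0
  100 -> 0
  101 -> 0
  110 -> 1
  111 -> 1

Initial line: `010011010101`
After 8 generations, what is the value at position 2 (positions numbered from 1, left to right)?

110101010101
010101010101
110101010101  (repeats generation 1; period 2)
generation 8: 010101010101
position 2 holds 1

1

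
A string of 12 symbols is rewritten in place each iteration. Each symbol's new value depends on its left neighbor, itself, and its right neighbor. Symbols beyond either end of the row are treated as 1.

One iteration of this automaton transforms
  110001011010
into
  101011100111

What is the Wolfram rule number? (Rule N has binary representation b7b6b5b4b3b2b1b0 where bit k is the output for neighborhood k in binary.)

position 0: 111 → 1  (bit 7 = 1)
position 1: 110 → 0  (bit 6 = 0)
position 6: 101 → 1  (bit 5 = 1)
position 2: 100 → 1  (bit 4 = 1)
position 7: 011 → 0  (bit 3 = 0)
position 5: 010 → 1  (bit 2 = 1)
position 4: 001 → 1  (bit 1 = 1)
position 3: 000 → 0  (bit 0 = 0)
bits b7..b0 = 10110110 = 182

182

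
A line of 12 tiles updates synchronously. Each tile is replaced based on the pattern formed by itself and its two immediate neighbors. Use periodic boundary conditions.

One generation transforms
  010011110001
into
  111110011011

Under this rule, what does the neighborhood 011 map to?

At position 4 the neighborhood is 011; the next row has 1 there.

1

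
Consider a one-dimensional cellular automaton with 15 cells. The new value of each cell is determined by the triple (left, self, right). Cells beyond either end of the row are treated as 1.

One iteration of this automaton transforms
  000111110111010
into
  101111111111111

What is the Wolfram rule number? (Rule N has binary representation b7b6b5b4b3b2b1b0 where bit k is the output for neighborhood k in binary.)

position 4: 111 → 1  (bit 7 = 1)
position 7: 110 → 1  (bit 6 = 1)
position 8: 101 → 1  (bit 5 = 1)
position 0: 100 → 1  (bit 4 = 1)
position 3: 011 → 1  (bit 3 = 1)
position 13: 010 → 1  (bit 2 = 1)
position 2: 001 → 1  (bit 1 = 1)
position 1: 000 → 0  (bit 0 = 0)
bits b7..b0 = 11111110 = 254

254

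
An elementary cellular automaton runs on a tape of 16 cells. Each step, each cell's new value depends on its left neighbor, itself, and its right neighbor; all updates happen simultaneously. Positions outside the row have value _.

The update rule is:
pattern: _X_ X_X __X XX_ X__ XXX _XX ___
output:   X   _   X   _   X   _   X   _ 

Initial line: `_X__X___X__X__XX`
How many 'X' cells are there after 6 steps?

XXXXXX_XXXXXXXX_
X______X_______X
XX____XXX_____XX
X_X__XX__X___XX_
X_XXXX_XXXX_XX_X
X_X____X____X__X
count of X: 5

5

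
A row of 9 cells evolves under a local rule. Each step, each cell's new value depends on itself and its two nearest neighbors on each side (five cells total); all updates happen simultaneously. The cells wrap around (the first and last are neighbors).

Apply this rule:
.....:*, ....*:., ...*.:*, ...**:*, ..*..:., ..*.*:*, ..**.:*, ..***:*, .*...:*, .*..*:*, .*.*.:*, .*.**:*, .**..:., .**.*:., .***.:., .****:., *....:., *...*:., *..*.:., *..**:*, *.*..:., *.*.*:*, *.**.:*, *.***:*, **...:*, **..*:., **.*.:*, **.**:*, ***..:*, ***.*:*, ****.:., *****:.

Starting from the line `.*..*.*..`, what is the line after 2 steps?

*****.***

step 1: *.*.**.*.
step 2: *****.***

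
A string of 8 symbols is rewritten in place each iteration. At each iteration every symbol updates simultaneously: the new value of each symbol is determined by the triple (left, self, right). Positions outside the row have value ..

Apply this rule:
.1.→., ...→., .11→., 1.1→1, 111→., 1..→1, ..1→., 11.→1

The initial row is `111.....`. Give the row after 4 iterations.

..11....
...11...
....11..
.....11.

.....11.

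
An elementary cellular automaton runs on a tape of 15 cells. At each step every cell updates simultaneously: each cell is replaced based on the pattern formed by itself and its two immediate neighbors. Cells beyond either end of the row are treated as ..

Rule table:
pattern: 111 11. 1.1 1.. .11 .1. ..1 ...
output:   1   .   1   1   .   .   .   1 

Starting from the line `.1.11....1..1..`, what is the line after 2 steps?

1..1..1.1..1...

step 1: ..1..111..1..11
step 2: 1..1..1.1..1...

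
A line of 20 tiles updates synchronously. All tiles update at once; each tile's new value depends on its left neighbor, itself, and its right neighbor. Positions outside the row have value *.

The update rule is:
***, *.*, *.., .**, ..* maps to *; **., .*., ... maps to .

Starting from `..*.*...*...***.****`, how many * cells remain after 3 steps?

**.*.*.*.*.***.*****
*.*.*.*.*.***.******
.*.*.*.*.***.*******
count of *: 14

14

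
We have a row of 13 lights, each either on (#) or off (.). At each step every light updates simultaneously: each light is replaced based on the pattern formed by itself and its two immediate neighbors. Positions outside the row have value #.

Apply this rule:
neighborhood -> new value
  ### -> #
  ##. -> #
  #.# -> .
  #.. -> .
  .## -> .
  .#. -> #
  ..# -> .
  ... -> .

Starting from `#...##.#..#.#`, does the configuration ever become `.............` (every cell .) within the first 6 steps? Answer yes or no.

no

step 1: #....#.#..#..
step 2: #....#.#..#..  (fixed point — unchanged through step 6)
step 6 is #....#.#..#.., still not uniform .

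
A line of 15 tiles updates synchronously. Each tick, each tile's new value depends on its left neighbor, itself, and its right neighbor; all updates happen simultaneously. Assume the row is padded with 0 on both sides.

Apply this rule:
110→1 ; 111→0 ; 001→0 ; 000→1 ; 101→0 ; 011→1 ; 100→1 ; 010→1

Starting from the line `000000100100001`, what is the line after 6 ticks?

111110110111101
100010110100101
111010110110101
101010110110101
101010110110101  (fixed point — unchanged through tick 6)

101010110110101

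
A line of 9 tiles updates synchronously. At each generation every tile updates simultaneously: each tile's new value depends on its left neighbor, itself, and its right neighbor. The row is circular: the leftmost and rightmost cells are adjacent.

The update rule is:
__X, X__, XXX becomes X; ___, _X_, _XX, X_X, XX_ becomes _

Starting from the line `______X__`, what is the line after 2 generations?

____X___X

_____X_X_
____X___X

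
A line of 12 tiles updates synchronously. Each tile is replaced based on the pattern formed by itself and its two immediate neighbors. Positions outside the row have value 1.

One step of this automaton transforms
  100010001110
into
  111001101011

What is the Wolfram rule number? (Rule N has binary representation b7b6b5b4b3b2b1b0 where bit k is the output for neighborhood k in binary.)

121

position 9: 111 → 0  (bit 7 = 0)
position 0: 110 → 1  (bit 6 = 1)
position 11: 101 → 1  (bit 5 = 1)
position 1: 100 → 1  (bit 4 = 1)
position 8: 011 → 1  (bit 3 = 1)
position 4: 010 → 0  (bit 2 = 0)
position 3: 001 → 0  (bit 1 = 0)
position 2: 000 → 1  (bit 0 = 1)
bits b7..b0 = 01111001 = 121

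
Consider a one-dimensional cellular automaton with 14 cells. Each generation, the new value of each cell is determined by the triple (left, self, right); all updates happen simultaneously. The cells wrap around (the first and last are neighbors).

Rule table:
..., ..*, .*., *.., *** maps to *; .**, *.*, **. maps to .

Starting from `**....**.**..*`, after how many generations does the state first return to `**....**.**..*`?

12

generation 1: *.****.....**.
generation 2: *..**.*****...
generation 3: ***....***.***
generation 4: **.****.*...**
generation 5: *...**..****.*
generation 6: .***..**.**...
generation 7: *.*.**.....***
generation 8: ..*...*****.**
generation 9: ******.***....
generation 10: .****...*.****
generation 11: ..**.****..**.
generation 12: **....**.**..*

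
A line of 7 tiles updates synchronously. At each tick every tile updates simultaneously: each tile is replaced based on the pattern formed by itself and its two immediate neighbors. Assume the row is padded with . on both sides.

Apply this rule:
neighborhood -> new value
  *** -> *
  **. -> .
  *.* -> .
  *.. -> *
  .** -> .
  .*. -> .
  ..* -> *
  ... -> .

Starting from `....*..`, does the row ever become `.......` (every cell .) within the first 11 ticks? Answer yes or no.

tick 1: ...*.*.
tick 2: ..*...*
tick 3: .*.*.*.
tick 4: *.....*
tick 5: .*...*.
tick 6: *.*.*.*
tick 7: .......
all cells are . at tick 7

yes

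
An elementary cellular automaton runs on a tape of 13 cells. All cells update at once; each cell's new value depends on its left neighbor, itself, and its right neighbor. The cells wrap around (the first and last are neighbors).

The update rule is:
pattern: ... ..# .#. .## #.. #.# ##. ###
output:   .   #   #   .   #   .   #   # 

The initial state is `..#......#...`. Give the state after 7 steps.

.###....###..
#.###..#.###.
#..#####..##.
###.######.#.
.##..#####.#.
#.###.####.##
#..##..###..#

#..##..###..#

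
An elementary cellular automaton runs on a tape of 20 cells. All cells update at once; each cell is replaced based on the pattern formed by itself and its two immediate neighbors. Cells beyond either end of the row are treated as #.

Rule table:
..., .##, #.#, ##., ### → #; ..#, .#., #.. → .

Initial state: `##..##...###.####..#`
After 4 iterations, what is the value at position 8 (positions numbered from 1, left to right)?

iteration 1: ##..##.#.########..#
iteration 2: ##..###.#########..#
iteration 3: ##..#############..#
iteration 4: ##..#############..#
position 8 holds #

#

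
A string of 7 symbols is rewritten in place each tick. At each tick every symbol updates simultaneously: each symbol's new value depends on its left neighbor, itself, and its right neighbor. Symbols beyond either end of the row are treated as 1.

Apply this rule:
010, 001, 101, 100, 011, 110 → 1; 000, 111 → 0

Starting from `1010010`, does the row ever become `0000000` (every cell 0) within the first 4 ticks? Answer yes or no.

yes

tick 1: 1111111
tick 2: 0000000
all cells are 0 at tick 2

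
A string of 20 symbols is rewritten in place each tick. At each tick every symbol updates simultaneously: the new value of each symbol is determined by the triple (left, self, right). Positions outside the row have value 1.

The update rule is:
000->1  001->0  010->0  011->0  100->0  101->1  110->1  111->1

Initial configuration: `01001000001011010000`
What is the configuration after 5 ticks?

11110100000111111110

10000011100101100110
10111001100010100011
11011000101001001001
11101010010000000000
11110100000111111110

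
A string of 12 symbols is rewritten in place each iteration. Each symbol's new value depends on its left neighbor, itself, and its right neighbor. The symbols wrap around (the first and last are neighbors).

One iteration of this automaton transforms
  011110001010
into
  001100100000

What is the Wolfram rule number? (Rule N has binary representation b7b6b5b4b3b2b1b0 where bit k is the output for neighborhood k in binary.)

129

position 2: 111 → 1  (bit 7 = 1)
position 4: 110 → 0  (bit 6 = 0)
position 9: 101 → 0  (bit 5 = 0)
position 5: 100 → 0  (bit 4 = 0)
position 1: 011 → 0  (bit 3 = 0)
position 8: 010 → 0  (bit 2 = 0)
position 0: 001 → 0  (bit 1 = 0)
position 6: 000 → 1  (bit 0 = 1)
bits b7..b0 = 10000001 = 129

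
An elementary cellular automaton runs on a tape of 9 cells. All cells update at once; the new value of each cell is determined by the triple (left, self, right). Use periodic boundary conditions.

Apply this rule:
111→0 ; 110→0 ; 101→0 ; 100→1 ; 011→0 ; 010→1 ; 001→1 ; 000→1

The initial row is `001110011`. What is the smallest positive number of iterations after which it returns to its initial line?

110001100
001110011

2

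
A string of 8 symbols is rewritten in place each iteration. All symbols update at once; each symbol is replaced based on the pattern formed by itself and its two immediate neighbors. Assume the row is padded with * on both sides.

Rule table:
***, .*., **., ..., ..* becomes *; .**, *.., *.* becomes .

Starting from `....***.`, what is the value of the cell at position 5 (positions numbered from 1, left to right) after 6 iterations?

.***.**.
..**..*.
.*.*.**.
.*.*..*.
.*.*.**.  (repeats iteration 3; period 2)
iteration 6: .*.*..*.
position 5 holds .

.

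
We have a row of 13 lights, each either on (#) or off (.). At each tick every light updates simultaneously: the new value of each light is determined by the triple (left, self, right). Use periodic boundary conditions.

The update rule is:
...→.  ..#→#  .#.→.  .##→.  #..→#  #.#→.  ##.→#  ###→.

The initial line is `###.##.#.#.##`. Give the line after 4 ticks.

..#..#.......
.#.##.#......
#...#..#.....
.#.#.##.#...#

.#.#.##.#...#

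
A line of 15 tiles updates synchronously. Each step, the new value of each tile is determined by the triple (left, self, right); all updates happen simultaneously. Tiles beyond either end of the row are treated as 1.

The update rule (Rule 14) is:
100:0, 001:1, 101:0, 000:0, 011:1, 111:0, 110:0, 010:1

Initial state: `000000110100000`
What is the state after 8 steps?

000001100100001
000011001100011
000110011000110
001100110001100
011001100011001
010011000110011
010110001100110
010100011001100

010100011001100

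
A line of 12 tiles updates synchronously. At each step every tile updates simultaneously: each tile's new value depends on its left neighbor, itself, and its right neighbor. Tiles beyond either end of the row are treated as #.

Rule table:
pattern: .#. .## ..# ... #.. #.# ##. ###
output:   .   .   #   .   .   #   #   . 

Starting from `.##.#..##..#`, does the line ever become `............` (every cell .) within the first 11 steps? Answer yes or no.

#.##..#.#.#.
##.#.#.#.#.#
.##.#.#.#.#.
#.##.#.#.#.#
##.##.#.#.#.
.##.##.#.#.#
#.##.##.#.#.
##.##.##.#.#
.##.##.##.#.
#.##.##.##.#
##.##.##.##.
step 11 is ##.##.##.##., still not uniform .

no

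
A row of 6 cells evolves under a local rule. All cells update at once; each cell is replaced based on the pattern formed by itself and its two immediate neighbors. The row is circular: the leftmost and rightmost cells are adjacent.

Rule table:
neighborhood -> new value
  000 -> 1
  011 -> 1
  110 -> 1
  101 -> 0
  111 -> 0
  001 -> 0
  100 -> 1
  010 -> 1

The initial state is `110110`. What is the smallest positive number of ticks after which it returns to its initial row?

110110

1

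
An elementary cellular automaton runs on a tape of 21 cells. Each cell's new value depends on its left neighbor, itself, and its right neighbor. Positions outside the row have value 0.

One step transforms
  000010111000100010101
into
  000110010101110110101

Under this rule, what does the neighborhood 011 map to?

0

At position 6 the neighborhood is 011; the next row has 0 there.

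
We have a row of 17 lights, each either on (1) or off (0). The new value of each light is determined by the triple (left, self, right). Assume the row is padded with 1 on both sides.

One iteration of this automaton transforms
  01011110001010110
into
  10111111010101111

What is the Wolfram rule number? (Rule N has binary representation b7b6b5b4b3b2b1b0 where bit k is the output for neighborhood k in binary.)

position 4: 111 → 1  (bit 7 = 1)
position 6: 110 → 1  (bit 6 = 1)
position 0: 101 → 1  (bit 5 = 1)
position 7: 100 → 1  (bit 4 = 1)
position 3: 011 → 1  (bit 3 = 1)
position 1: 010 → 0  (bit 2 = 0)
position 9: 001 → 1  (bit 1 = 1)
position 8: 000 → 0  (bit 0 = 0)
bits b7..b0 = 11111010 = 250

250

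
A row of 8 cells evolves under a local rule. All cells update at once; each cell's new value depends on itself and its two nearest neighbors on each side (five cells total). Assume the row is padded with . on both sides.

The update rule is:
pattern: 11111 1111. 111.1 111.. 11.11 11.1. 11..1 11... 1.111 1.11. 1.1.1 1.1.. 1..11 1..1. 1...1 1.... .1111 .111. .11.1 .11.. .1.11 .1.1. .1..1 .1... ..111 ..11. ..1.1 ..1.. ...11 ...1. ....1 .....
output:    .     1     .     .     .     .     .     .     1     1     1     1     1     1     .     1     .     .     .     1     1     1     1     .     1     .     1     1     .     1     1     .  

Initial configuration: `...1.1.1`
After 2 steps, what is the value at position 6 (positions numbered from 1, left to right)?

.1111111
.1....1.
position 6 holds .

.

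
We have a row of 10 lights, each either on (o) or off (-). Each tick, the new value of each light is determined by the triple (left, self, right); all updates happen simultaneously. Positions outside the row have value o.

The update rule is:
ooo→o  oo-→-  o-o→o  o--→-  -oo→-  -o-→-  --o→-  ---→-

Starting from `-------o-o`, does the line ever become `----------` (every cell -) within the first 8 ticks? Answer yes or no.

--------o-
---------o
----------
all cells are - at tick 3

yes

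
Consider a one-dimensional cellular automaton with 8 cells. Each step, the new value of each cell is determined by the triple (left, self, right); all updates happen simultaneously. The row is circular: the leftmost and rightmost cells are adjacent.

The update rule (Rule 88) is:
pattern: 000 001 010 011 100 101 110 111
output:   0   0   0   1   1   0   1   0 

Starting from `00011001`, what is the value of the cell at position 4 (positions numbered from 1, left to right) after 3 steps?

10011100
01010110
00000111
position 4 holds 0

0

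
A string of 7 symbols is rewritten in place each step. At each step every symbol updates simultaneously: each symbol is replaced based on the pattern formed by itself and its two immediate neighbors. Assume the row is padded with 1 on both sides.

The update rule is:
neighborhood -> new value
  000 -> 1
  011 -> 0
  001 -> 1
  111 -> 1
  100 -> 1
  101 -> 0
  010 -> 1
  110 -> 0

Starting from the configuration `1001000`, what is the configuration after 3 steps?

1101111

0111111
0011111
1101111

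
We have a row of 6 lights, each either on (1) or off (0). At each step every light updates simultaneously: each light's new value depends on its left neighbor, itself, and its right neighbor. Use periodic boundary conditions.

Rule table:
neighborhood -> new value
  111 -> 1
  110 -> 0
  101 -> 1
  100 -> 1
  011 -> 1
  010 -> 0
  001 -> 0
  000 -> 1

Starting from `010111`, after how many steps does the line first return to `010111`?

6

101110
011101
111010
110101
101011
010111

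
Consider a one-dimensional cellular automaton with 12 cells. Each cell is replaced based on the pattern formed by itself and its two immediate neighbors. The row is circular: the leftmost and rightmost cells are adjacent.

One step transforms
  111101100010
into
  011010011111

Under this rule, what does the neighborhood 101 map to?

1

At position 4 the neighborhood is 101; the next row has 1 there.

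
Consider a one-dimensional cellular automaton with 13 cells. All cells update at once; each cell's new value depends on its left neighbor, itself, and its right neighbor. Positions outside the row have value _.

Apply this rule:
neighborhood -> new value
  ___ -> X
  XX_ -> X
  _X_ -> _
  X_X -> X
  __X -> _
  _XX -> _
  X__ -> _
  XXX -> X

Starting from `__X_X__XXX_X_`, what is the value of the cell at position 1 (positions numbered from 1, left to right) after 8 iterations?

X__X____XXX__
_____XX__XX_X
XXXX__X___XX_
_XXX____X__X_
__XX_XX______
X__XX_X_XXXXX
____XX_X_XXXX
XXX__XX_X_XXX
position 1 holds X

X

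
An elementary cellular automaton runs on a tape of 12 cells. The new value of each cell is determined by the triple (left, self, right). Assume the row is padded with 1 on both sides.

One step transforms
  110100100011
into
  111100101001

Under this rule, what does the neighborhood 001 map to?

At position 5 the neighborhood is 001; the next row has 0 there.

0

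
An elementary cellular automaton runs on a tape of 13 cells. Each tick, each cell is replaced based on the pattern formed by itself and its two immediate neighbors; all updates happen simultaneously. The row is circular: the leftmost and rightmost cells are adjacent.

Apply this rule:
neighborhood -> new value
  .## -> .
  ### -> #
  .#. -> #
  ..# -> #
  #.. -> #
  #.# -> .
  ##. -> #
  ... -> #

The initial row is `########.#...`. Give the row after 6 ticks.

.#######.####
..######..###
##.#######.##
##..######..#
####.#######.
.###..######.

.###..######.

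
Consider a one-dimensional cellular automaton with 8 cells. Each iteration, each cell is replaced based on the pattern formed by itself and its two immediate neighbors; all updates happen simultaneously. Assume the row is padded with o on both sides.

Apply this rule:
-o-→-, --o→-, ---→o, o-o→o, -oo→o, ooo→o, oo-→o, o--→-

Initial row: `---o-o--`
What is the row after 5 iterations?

ooooo--o

iteration 1: -o--o---
iteration 2: o-----o-
iteration 3: o-ooo--o
iteration 4: ooooo--o
iteration 5: ooooo--o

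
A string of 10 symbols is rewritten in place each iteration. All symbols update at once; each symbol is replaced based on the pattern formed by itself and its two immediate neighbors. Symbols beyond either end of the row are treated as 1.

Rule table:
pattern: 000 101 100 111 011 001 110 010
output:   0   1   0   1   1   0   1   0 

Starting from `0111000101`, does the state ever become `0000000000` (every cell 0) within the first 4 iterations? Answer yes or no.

1111000011
1111000011  (fixed point — unchanged through iteration 4)
iteration 4 is 1111000011, still not uniform 0

no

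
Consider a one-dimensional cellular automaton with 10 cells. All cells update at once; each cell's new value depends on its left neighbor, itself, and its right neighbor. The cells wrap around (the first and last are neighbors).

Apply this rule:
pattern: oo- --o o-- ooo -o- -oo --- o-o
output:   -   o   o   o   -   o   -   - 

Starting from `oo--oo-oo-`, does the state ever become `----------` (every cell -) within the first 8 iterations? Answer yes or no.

no

o-ooo--o--
--oo-oo-oo
ooo--o--o-
oo-oo-oo--
o--o--o-oo
-oo-oo--oo
-o--o-ooo-
o-oo--oo-o
iteration 8 is o-oo--oo-o, still not uniform -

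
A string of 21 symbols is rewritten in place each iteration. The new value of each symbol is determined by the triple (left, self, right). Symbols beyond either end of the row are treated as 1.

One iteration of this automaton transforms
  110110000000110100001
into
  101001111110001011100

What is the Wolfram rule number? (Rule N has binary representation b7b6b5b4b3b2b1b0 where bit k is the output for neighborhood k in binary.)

177

position 0: 111 → 1  (bit 7 = 1)
position 1: 110 → 0  (bit 6 = 0)
position 2: 101 → 1  (bit 5 = 1)
position 5: 100 → 1  (bit 4 = 1)
position 3: 011 → 0  (bit 3 = 0)
position 15: 010 → 0  (bit 2 = 0)
position 11: 001 → 0  (bit 1 = 0)
position 6: 000 → 1  (bit 0 = 1)
bits b7..b0 = 10110001 = 177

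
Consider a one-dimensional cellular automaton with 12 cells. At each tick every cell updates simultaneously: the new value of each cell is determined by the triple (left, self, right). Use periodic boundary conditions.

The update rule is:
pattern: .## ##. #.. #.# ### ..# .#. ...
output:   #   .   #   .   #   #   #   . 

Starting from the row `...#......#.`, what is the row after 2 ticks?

tick 1: ..###....###
tick 2: ####.#..###.

####.#..###.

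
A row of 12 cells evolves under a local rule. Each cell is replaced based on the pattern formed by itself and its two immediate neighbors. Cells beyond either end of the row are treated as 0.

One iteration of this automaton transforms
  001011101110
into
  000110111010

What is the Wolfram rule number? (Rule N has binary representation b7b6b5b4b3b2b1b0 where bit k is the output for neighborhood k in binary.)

position 5: 111 → 0  (bit 7 = 0)
position 6: 110 → 1  (bit 6 = 1)
position 3: 101 → 1  (bit 5 = 1)
position 11: 100 → 0  (bit 4 = 0)
position 4: 011 → 1  (bit 3 = 1)
position 2: 010 → 0  (bit 2 = 0)
position 1: 001 → 0  (bit 1 = 0)
position 0: 000 → 0  (bit 0 = 0)
bits b7..b0 = 01101000 = 104

104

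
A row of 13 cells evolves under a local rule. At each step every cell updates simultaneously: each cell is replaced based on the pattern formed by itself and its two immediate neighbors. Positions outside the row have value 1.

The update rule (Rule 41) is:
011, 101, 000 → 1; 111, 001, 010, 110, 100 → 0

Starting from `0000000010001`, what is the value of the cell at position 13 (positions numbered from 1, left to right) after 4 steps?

1

0111111000101
1100000010011
0001111000010
0101000011001
position 13 holds 1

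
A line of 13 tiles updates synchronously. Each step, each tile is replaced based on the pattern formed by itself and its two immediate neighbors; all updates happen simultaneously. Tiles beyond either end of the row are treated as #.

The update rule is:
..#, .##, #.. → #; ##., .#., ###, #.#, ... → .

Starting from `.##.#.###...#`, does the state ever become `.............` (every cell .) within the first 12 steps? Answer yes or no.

step 1: .#....#..#.##
step 2: ..#..#.##..#.
step 3: ##.##..#.##..
step 4: ...#.##..#.##
step 5: #.#..#.##..#.
step 6: ...##..#.##..
step 7: #.##.##..#.##
step 8: ..#..#.##..#.  (repeats step 2; period 6)
step 12: ...##..#.##..
step 12 is ...##..#.##.., still not uniform .

no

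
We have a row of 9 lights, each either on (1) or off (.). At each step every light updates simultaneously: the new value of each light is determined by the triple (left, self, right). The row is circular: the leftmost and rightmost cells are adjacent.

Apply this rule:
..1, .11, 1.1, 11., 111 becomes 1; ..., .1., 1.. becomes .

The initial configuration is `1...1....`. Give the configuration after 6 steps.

...1...1.

...1....1
..1....1.
.1....1..
1....1...
....1...1
...1...1.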